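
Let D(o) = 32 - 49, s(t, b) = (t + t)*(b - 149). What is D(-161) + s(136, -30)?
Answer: -48705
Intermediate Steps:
s(t, b) = 2*t*(-149 + b) (s(t, b) = (2*t)*(-149 + b) = 2*t*(-149 + b))
D(o) = -17
D(-161) + s(136, -30) = -17 + 2*136*(-149 - 30) = -17 + 2*136*(-179) = -17 - 48688 = -48705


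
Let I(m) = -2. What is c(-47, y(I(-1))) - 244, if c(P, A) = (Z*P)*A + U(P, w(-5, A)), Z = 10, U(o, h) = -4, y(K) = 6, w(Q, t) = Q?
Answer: -3068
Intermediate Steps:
c(P, A) = -4 + 10*A*P (c(P, A) = (10*P)*A - 4 = 10*A*P - 4 = -4 + 10*A*P)
c(-47, y(I(-1))) - 244 = (-4 + 10*6*(-47)) - 244 = (-4 - 2820) - 244 = -2824 - 244 = -3068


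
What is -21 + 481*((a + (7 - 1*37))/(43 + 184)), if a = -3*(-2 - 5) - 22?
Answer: -19678/227 ≈ -86.687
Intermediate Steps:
a = -1 (a = -3*(-7) - 22 = 21 - 22 = -1)
-21 + 481*((a + (7 - 1*37))/(43 + 184)) = -21 + 481*((-1 + (7 - 1*37))/(43 + 184)) = -21 + 481*((-1 + (7 - 37))/227) = -21 + 481*((-1 - 30)*(1/227)) = -21 + 481*(-31*1/227) = -21 + 481*(-31/227) = -21 - 14911/227 = -19678/227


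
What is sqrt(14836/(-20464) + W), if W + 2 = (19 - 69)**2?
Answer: sqrt(16340579461)/2558 ≈ 49.973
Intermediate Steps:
W = 2498 (W = -2 + (19 - 69)**2 = -2 + (-50)**2 = -2 + 2500 = 2498)
sqrt(14836/(-20464) + W) = sqrt(14836/(-20464) + 2498) = sqrt(14836*(-1/20464) + 2498) = sqrt(-3709/5116 + 2498) = sqrt(12776059/5116) = sqrt(16340579461)/2558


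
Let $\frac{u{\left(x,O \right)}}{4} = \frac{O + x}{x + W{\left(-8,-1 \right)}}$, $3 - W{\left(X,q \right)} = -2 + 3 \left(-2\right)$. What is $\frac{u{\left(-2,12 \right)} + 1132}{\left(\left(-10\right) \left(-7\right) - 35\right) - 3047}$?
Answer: $- \frac{2557}{6777} \approx -0.37731$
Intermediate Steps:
$W{\left(X,q \right)} = 11$ ($W{\left(X,q \right)} = 3 - \left(-2 + 3 \left(-2\right)\right) = 3 - \left(-2 - 6\right) = 3 - -8 = 3 + 8 = 11$)
$u{\left(x,O \right)} = \frac{4 \left(O + x\right)}{11 + x}$ ($u{\left(x,O \right)} = 4 \frac{O + x}{x + 11} = 4 \frac{O + x}{11 + x} = \frac{4 \left(O + x\right)}{11 + x}$)
$\frac{u{\left(-2,12 \right)} + 1132}{\left(\left(-10\right) \left(-7\right) - 35\right) - 3047} = \frac{\frac{4 \left(12 - 2\right)}{11 - 2} + 1132}{\left(\left(-10\right) \left(-7\right) - 35\right) - 3047} = \frac{4 \cdot \frac{1}{9} \cdot 10 + 1132}{\left(70 - 35\right) - 3047} = \frac{4 \cdot \frac{1}{9} \cdot 10 + 1132}{35 - 3047} = \frac{\frac{40}{9} + 1132}{-3012} = \frac{10228}{9} \left(- \frac{1}{3012}\right) = - \frac{2557}{6777}$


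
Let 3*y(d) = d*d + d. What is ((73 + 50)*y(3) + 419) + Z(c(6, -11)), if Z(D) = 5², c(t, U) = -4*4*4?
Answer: 936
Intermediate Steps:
y(d) = d/3 + d²/3 (y(d) = (d*d + d)/3 = (d² + d)/3 = (d + d²)/3 = d/3 + d²/3)
c(t, U) = -64 (c(t, U) = -16*4 = -64)
Z(D) = 25
((73 + 50)*y(3) + 419) + Z(c(6, -11)) = ((73 + 50)*((⅓)*3*(1 + 3)) + 419) + 25 = (123*((⅓)*3*4) + 419) + 25 = (123*4 + 419) + 25 = (492 + 419) + 25 = 911 + 25 = 936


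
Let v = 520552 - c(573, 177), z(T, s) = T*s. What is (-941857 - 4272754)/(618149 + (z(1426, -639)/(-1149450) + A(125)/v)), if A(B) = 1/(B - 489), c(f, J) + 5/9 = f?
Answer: -1701731007298566680800/201726393293643824881 ≈ -8.4358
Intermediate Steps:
c(f, J) = -5/9 + f
A(B) = 1/(-489 + B)
v = 4679816/9 (v = 520552 - (-5/9 + 573) = 520552 - 1*5152/9 = 520552 - 5152/9 = 4679816/9 ≈ 5.1998e+5)
(-941857 - 4272754)/(618149 + (z(1426, -639)/(-1149450) + A(125)/v)) = (-941857 - 4272754)/(618149 + ((1426*(-639))/(-1149450) + 1/((-489 + 125)*(4679816/9)))) = -5214611/(618149 + (-911214*(-1/1149450) + (9/4679816)/(-364))) = -5214611/(618149 + (151869/191575 - 1/364*9/4679816)) = -5214611/(618149 + (151869/191575 - 9/1703453024)) = -5214611/(618149 + 258701705577681/326339013072800) = -5214611/201726393293643824881/326339013072800 = -5214611*326339013072800/201726393293643824881 = -1701731007298566680800/201726393293643824881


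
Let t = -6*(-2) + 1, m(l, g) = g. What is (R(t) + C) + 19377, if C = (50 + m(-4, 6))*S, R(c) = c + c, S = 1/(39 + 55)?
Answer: 911969/47 ≈ 19404.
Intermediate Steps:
S = 1/94 ≈ 0.010638
t = 13 (t = 12 + 1 = 13)
R(c) = 2*c
C = 28/47 (C = (50 + 6)*(1/94) = 56*(1/94) = 28/47 ≈ 0.59575)
(R(t) + C) + 19377 = (2*13 + 28/47) + 19377 = (26 + 28/47) + 19377 = 1250/47 + 19377 = 911969/47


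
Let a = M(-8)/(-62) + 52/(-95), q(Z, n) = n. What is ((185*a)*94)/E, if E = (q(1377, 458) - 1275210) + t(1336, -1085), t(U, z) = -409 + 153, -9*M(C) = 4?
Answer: 12449501/1689704352 ≈ 0.0073679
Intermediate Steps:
M(C) = -4/9 (M(C) = -⅑*4 = -4/9)
t(U, z) = -256
a = -14318/26505 (a = -4/9/(-62) + 52/(-95) = -4/9*(-1/62) + 52*(-1/95) = 2/279 - 52/95 = -14318/26505 ≈ -0.54020)
E = -1275008 (E = (458 - 1275210) - 256 = -1274752 - 256 = -1275008)
((185*a)*94)/E = ((185*(-14318/26505))*94)/(-1275008) = -529766/5301*94*(-1/1275008) = -49798004/5301*(-1/1275008) = 12449501/1689704352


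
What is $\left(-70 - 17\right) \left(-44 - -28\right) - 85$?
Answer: $1307$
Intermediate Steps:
$\left(-70 - 17\right) \left(-44 - -28\right) - 85 = \left(-70 - 17\right) \left(-44 + 28\right) - 85 = \left(-87\right) \left(-16\right) - 85 = 1392 - 85 = 1307$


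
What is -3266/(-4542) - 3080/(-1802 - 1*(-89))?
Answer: 1088001/432247 ≈ 2.5171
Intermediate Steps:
-3266/(-4542) - 3080/(-1802 - 1*(-89)) = -3266*(-1/4542) - 3080/(-1802 + 89) = 1633/2271 - 3080/(-1713) = 1633/2271 - 3080*(-1/1713) = 1633/2271 + 3080/1713 = 1088001/432247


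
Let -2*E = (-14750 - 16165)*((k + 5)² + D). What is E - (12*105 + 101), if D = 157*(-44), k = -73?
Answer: -35306291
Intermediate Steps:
D = -6908
E = -35304930 (E = -(-14750 - 16165)*((-73 + 5)² - 6908)/2 = -(-30915)*((-68)² - 6908)/2 = -(-30915)*(4624 - 6908)/2 = -(-30915)*(-2284)/2 = -½*70609860 = -35304930)
E - (12*105 + 101) = -35304930 - (12*105 + 101) = -35304930 - (1260 + 101) = -35304930 - 1*1361 = -35304930 - 1361 = -35306291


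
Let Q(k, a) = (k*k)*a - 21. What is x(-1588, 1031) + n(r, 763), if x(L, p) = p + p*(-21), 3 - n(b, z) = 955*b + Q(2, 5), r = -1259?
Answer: 1181729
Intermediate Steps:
Q(k, a) = -21 + a*k² (Q(k, a) = k²*a - 21 = a*k² - 21 = -21 + a*k²)
n(b, z) = 4 - 955*b (n(b, z) = 3 - (955*b + (-21 + 5*2²)) = 3 - (955*b + (-21 + 5*4)) = 3 - (955*b + (-21 + 20)) = 3 - (955*b - 1) = 3 - (-1 + 955*b) = 3 + (1 - 955*b) = 4 - 955*b)
x(L, p) = -20*p (x(L, p) = p - 21*p = -20*p)
x(-1588, 1031) + n(r, 763) = -20*1031 + (4 - 955*(-1259)) = -20620 + (4 + 1202345) = -20620 + 1202349 = 1181729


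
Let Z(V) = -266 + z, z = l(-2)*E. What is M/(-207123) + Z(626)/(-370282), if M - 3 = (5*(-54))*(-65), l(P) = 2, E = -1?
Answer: -1074008497/12782319781 ≈ -0.084023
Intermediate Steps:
M = 17553 (M = 3 + (5*(-54))*(-65) = 3 - 270*(-65) = 3 + 17550 = 17553)
z = -2 (z = 2*(-1) = -2)
Z(V) = -268 (Z(V) = -266 - 2 = -268)
M/(-207123) + Z(626)/(-370282) = 17553/(-207123) - 268/(-370282) = 17553*(-1/207123) - 268*(-1/370282) = -5851/69041 + 134/185141 = -1074008497/12782319781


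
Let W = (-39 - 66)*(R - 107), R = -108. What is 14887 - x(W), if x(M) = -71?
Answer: 14958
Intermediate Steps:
W = 22575 (W = (-39 - 66)*(-108 - 107) = -105*(-215) = 22575)
14887 - x(W) = 14887 - 1*(-71) = 14887 + 71 = 14958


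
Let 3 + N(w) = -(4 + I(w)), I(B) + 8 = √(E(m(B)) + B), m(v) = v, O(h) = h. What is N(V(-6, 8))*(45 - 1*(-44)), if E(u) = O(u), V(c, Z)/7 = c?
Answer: 89 - 178*I*√21 ≈ 89.0 - 815.7*I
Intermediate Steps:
V(c, Z) = 7*c
E(u) = u
I(B) = -8 + √2*√B (I(B) = -8 + √(B + B) = -8 + √(2*B) = -8 + √2*√B)
N(w) = 1 - √2*√w (N(w) = -3 - (4 + (-8 + √2*√w)) = -3 - (-4 + √2*√w) = -3 + (4 - √2*√w) = 1 - √2*√w)
N(V(-6, 8))*(45 - 1*(-44)) = (1 - √2*√(7*(-6)))*(45 - 1*(-44)) = (1 - √2*√(-42))*(45 + 44) = (1 - √2*I*√42)*89 = (1 - 2*I*√21)*89 = 89 - 178*I*√21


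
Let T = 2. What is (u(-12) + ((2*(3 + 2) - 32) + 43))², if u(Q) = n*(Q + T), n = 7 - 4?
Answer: 81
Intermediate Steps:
n = 3
u(Q) = 6 + 3*Q (u(Q) = 3*(Q + 2) = 3*(2 + Q) = 6 + 3*Q)
(u(-12) + ((2*(3 + 2) - 32) + 43))² = ((6 + 3*(-12)) + ((2*(3 + 2) - 32) + 43))² = ((6 - 36) + ((2*5 - 32) + 43))² = (-30 + ((10 - 32) + 43))² = (-30 + (-22 + 43))² = (-30 + 21)² = (-9)² = 81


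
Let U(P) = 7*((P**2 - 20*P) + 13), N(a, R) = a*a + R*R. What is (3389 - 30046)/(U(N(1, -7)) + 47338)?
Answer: -26657/57929 ≈ -0.46017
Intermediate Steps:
N(a, R) = R**2 + a**2 (N(a, R) = a**2 + R**2 = R**2 + a**2)
U(P) = 91 - 140*P + 7*P**2 (U(P) = 7*(13 + P**2 - 20*P) = 91 - 140*P + 7*P**2)
(3389 - 30046)/(U(N(1, -7)) + 47338) = (3389 - 30046)/((91 - 140*((-7)**2 + 1**2) + 7*((-7)**2 + 1**2)**2) + 47338) = -26657/((91 - 140*(49 + 1) + 7*(49 + 1)**2) + 47338) = -26657/((91 - 140*50 + 7*50**2) + 47338) = -26657/((91 - 7000 + 7*2500) + 47338) = -26657/((91 - 7000 + 17500) + 47338) = -26657/(10591 + 47338) = -26657/57929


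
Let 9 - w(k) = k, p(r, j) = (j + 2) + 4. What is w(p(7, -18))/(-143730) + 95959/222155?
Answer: 919168121/2128689210 ≈ 0.43180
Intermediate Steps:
p(r, j) = 6 + j (p(r, j) = (2 + j) + 4 = 6 + j)
w(k) = 9 - k
w(p(7, -18))/(-143730) + 95959/222155 = (9 - (6 - 18))/(-143730) + 95959/222155 = (9 - 1*(-12))*(-1/143730) + 95959*(1/222155) = (9 + 12)*(-1/143730) + 95959/222155 = 21*(-1/143730) + 95959/222155 = -7/47910 + 95959/222155 = 919168121/2128689210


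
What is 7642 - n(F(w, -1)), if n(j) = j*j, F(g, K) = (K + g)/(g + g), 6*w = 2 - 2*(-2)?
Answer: 7642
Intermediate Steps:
w = 1 (w = (2 - 2*(-2))/6 = (2 + 4)/6 = (1/6)*6 = 1)
F(g, K) = (K + g)/(2*g) (F(g, K) = (K + g)/((2*g)) = (K + g)*(1/(2*g)) = (K + g)/(2*g))
n(j) = j**2
7642 - n(F(w, -1)) = 7642 - ((1/2)*(-1 + 1)/1)**2 = 7642 - ((1/2)*1*0)**2 = 7642 - 1*0**2 = 7642 - 1*0 = 7642 + 0 = 7642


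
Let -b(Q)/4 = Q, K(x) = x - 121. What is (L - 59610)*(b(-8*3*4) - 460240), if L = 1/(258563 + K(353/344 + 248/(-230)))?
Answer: 280259451539165594080/10223963459 ≈ 2.7412e+10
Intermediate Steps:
K(x) = -121 + x
L = 39560/10223963459 (L = 1/(258563 + (-121 + (353/344 + 248/(-230)))) = 1/(258563 + (-121 + (353*(1/344) + 248*(-1/230)))) = 1/(258563 + (-121 + (353/344 - 124/115))) = 1/(258563 + (-121 - 2061/39560)) = 1/(258563 - 4788821/39560) = 1/(10223963459/39560) = 39560/10223963459 ≈ 3.8693e-6)
b(Q) = -4*Q
(L - 59610)*(b(-8*3*4) - 460240) = (39560/10223963459 - 59610)*(-4*(-8*3)*4 - 460240) = -609450461751430*(-(-96)*4 - 460240)/10223963459 = -609450461751430*(-4*(-96) - 460240)/10223963459 = -609450461751430*(384 - 460240)/10223963459 = -609450461751430/10223963459*(-459856) = 280259451539165594080/10223963459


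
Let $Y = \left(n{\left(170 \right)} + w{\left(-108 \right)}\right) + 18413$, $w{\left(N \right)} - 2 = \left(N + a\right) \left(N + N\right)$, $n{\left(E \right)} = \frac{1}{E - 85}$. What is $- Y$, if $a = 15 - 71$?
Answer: $- \frac{4576316}{85} \approx -53839.0$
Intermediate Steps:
$a = -56$ ($a = 15 - 71 = -56$)
$n{\left(E \right)} = \frac{1}{-85 + E}$
$w{\left(N \right)} = 2 + 2 N \left(-56 + N\right)$ ($w{\left(N \right)} = 2 + \left(N - 56\right) \left(N + N\right) = 2 + \left(-56 + N\right) 2 N = 2 + 2 N \left(-56 + N\right)$)
$Y = \frac{4576316}{85}$ ($Y = \left(\frac{1}{-85 + 170} + \left(2 - -12096 + 2 \left(-108\right)^{2}\right)\right) + 18413 = \left(\frac{1}{85} + \left(2 + 12096 + 2 \cdot 11664\right)\right) + 18413 = \left(\frac{1}{85} + \left(2 + 12096 + 23328\right)\right) + 18413 = \left(\frac{1}{85} + 35426\right) + 18413 = \frac{3011211}{85} + 18413 = \frac{4576316}{85} \approx 53839.0$)
$- Y = \left(-1\right) \frac{4576316}{85} = - \frac{4576316}{85}$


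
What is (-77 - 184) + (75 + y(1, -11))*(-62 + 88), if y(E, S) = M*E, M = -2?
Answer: 1637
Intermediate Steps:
y(E, S) = -2*E
(-77 - 184) + (75 + y(1, -11))*(-62 + 88) = (-77 - 184) + (75 - 2*1)*(-62 + 88) = -261 + (75 - 2)*26 = -261 + 73*26 = -261 + 1898 = 1637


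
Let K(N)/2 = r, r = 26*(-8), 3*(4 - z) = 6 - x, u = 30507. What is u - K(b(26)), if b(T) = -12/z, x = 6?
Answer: 30923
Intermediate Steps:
z = 4 (z = 4 - (6 - 1*6)/3 = 4 - (6 - 6)/3 = 4 - ⅓*0 = 4 + 0 = 4)
b(T) = -3 (b(T) = -12/4 = -12*¼ = -3)
r = -208
K(N) = -416 (K(N) = 2*(-208) = -416)
u - K(b(26)) = 30507 - 1*(-416) = 30507 + 416 = 30923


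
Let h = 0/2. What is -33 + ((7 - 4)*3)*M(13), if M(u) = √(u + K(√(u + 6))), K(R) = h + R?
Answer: -33 + 9*√(13 + √19) ≈ 4.4976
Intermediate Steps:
h = 0 (h = 0*(½) = 0)
K(R) = R (K(R) = 0 + R = R)
M(u) = √(u + √(6 + u)) (M(u) = √(u + √(u + 6)) = √(u + √(6 + u)))
-33 + ((7 - 4)*3)*M(13) = -33 + ((7 - 4)*3)*√(13 + √(6 + 13)) = -33 + (3*3)*√(13 + √19) = -33 + 9*√(13 + √19)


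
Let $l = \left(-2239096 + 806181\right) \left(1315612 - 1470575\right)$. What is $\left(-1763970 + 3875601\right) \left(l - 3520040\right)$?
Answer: $468877711654818255$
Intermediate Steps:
$l = 222048807145$ ($l = \left(-1432915\right) \left(-154963\right) = 222048807145$)
$\left(-1763970 + 3875601\right) \left(l - 3520040\right) = \left(-1763970 + 3875601\right) \left(222048807145 - 3520040\right) = 2111631 \cdot 222045287105 = 468877711654818255$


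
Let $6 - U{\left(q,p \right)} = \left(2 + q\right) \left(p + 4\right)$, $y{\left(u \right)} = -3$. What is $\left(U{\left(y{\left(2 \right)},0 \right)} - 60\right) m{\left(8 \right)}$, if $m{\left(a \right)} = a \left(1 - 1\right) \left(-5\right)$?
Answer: $0$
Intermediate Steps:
$U{\left(q,p \right)} = 6 - \left(2 + q\right) \left(4 + p\right)$ ($U{\left(q,p \right)} = 6 - \left(2 + q\right) \left(p + 4\right) = 6 - \left(2 + q\right) \left(4 + p\right)$)
$m{\left(a \right)} = 0$ ($m{\left(a \right)} = a 0 \left(-5\right) = 0 \left(-5\right) = 0$)
$\left(U{\left(y{\left(2 \right)},0 \right)} - 60\right) m{\left(8 \right)} = \left(\left(-2 - -12 - 0 - 0 \left(-3\right)\right) - 60\right) 0 = \left(\left(-2 + 12 + 0 + 0\right) - 60\right) 0 = \left(10 - 60\right) 0 = \left(-50\right) 0 = 0$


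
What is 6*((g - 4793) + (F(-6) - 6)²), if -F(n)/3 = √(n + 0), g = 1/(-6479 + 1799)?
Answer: -22515481/780 + 216*I*√6 ≈ -28866.0 + 529.09*I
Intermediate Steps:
g = -1/4680 (g = 1/(-4680) = -1/4680 ≈ -0.00021368)
F(n) = -3*√n (F(n) = -3*√(n + 0) = -3*√n)
6*((g - 4793) + (F(-6) - 6)²) = 6*((-1/4680 - 4793) + (-3*I*√6 - 6)²) = 6*(-22431241/4680 + (-3*I*√6 - 6)²) = 6*(-22431241/4680 + (-6 - 3*I*√6)²) = -22431241/780 + 6*(-6 - 3*I*√6)²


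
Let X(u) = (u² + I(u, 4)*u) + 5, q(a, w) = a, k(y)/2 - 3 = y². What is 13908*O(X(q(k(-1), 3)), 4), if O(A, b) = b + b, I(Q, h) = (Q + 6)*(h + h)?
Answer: 111264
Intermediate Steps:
k(y) = 6 + 2*y²
I(Q, h) = 2*h*(6 + Q) (I(Q, h) = (6 + Q)*(2*h) = 2*h*(6 + Q))
X(u) = 5 + u² + u*(48 + 8*u) (X(u) = (u² + (2*4*(6 + u))*u) + 5 = (u² + (48 + 8*u)*u) + 5 = (u² + u*(48 + 8*u)) + 5 = 5 + u² + u*(48 + 8*u))
O(A, b) = 2*b
13908*O(X(q(k(-1), 3)), 4) = 13908*(2*4) = 13908*8 = 111264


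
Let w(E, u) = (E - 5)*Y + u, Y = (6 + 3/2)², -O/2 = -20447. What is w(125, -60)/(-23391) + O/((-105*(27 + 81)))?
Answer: -8193779/2105190 ≈ -3.8922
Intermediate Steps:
O = 40894 (O = -2*(-20447) = 40894)
Y = 225/4 (Y = (6 + 3*(½))² = (6 + 3/2)² = (15/2)² = 225/4 ≈ 56.250)
w(E, u) = -1125/4 + u + 225*E/4 (w(E, u) = (E - 5)*(225/4) + u = (-5 + E)*(225/4) + u = (-1125/4 + 225*E/4) + u = -1125/4 + u + 225*E/4)
w(125, -60)/(-23391) + O/((-105*(27 + 81))) = (-1125/4 - 60 + (225/4)*125)/(-23391) + 40894/((-105*(27 + 81))) = (-1125/4 - 60 + 28125/4)*(-1/23391) + 40894/((-105*108)) = 6690*(-1/23391) + 40894/(-11340) = -2230/7797 + 40894*(-1/11340) = -2230/7797 - 2921/810 = -8193779/2105190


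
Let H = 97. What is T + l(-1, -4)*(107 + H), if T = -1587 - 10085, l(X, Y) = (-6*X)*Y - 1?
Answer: -16772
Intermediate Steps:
l(X, Y) = -1 - 6*X*Y (l(X, Y) = -6*X*Y - 1 = -1 - 6*X*Y)
T = -11672
T + l(-1, -4)*(107 + H) = -11672 + (-1 - 6*(-1)*(-4))*(107 + 97) = -11672 + (-1 - 24)*204 = -11672 - 25*204 = -11672 - 5100 = -16772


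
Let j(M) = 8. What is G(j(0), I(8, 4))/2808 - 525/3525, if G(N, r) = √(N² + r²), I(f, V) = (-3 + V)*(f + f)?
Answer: -7/47 + √5/351 ≈ -0.14257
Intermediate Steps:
I(f, V) = 2*f*(-3 + V) (I(f, V) = (-3 + V)*(2*f) = 2*f*(-3 + V))
G(j(0), I(8, 4))/2808 - 525/3525 = √(8² + (2*8*(-3 + 4))²)/2808 - 525/3525 = √(64 + (2*8*1)²)*(1/2808) - 525*1/3525 = √(64 + 16²)*(1/2808) - 7/47 = √(64 + 256)*(1/2808) - 7/47 = √320*(1/2808) - 7/47 = (8*√5)*(1/2808) - 7/47 = √5/351 - 7/47 = -7/47 + √5/351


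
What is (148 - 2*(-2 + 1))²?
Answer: 22500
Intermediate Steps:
(148 - 2*(-2 + 1))² = (148 - 2*(-1))² = (148 + 2)² = 150² = 22500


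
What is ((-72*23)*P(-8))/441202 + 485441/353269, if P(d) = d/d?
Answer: 106796263309/77931494669 ≈ 1.3704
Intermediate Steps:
P(d) = 1
((-72*23)*P(-8))/441202 + 485441/353269 = (-72*23*1)/441202 + 485441/353269 = -1656*1*(1/441202) + 485441*(1/353269) = -1656*1/441202 + 485441/353269 = -828/220601 + 485441/353269 = 106796263309/77931494669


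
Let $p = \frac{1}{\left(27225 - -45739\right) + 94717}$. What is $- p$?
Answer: $- \frac{1}{167681} \approx -5.9637 \cdot 10^{-6}$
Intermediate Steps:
$p = \frac{1}{167681}$ ($p = \frac{1}{\left(27225 + 45739\right) + 94717} = \frac{1}{72964 + 94717} = \frac{1}{167681} \approx 5.9637 \cdot 10^{-6}$)
$- p = \left(-1\right) \frac{1}{167681} = - \frac{1}{167681}$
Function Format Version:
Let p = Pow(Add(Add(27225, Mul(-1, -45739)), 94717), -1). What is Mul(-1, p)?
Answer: Rational(-1, 167681) ≈ -5.9637e-6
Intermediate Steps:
p = Rational(1, 167681) (p = Pow(Add(Add(27225, 45739), 94717), -1) = Pow(Add(72964, 94717), -1) = Pow(167681, -1) = Rational(1, 167681) ≈ 5.9637e-6)
Mul(-1, p) = Mul(-1, Rational(1, 167681)) = Rational(-1, 167681)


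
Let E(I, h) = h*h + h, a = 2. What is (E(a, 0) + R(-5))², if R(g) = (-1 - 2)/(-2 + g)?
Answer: 9/49 ≈ 0.18367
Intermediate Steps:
E(I, h) = h + h² (E(I, h) = h² + h = h + h²)
R(g) = -3/(-2 + g)
(E(a, 0) + R(-5))² = (0*(1 + 0) - 3/(-2 - 5))² = (0*1 - 3/(-7))² = (0 - 3*(-⅐))² = (0 + 3/7)² = (3/7)² = 9/49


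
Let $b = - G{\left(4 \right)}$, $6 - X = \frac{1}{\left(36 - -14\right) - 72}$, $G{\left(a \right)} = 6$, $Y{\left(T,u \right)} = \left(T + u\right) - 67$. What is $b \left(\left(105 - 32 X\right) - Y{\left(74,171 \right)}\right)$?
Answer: $\frac{17586}{11} \approx 1598.7$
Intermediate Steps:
$Y{\left(T,u \right)} = -67 + T + u$
$X = \frac{133}{22}$ ($X = 6 - \frac{1}{\left(36 - -14\right) - 72} = 6 - \frac{1}{\left(36 + 14\right) - 72} = 6 - \frac{1}{50 - 72} = 6 - \frac{1}{-22} = 6 - - \frac{1}{22} = 6 + \frac{1}{22} = \frac{133}{22} \approx 6.0455$)
$b = -6$ ($b = \left(-1\right) 6 = -6$)
$b \left(\left(105 - 32 X\right) - Y{\left(74,171 \right)}\right) = - 6 \left(\left(105 - \frac{2128}{11}\right) - \left(-67 + 74 + 171\right)\right) = - 6 \left(\left(105 - \frac{2128}{11}\right) - 178\right) = - 6 \left(- \frac{973}{11} - 178\right) = \left(-6\right) \left(- \frac{2931}{11}\right) = \frac{17586}{11}$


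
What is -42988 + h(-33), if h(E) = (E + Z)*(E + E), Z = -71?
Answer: -36124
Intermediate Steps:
h(E) = 2*E*(-71 + E) (h(E) = (E - 71)*(E + E) = (-71 + E)*(2*E) = 2*E*(-71 + E))
-42988 + h(-33) = -42988 + 2*(-33)*(-71 - 33) = -42988 + 2*(-33)*(-104) = -42988 + 6864 = -36124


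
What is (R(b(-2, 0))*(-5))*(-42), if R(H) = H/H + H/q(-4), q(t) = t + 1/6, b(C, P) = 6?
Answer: -2730/23 ≈ -118.70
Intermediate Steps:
q(t) = ⅙ + t (q(t) = t + ⅙ = ⅙ + t)
R(H) = 1 - 6*H/23 (R(H) = H/H + H/(⅙ - 4) = 1 + H/(-23/6) = 1 + H*(-6/23) = 1 - 6*H/23)
(R(b(-2, 0))*(-5))*(-42) = ((1 - 6/23*6)*(-5))*(-42) = ((1 - 36/23)*(-5))*(-42) = -13/23*(-5)*(-42) = (65/23)*(-42) = -2730/23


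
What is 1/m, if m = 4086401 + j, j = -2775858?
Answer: 1/1310543 ≈ 7.6304e-7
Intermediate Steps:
m = 1310543 (m = 4086401 - 2775858 = 1310543)
1/m = 1/1310543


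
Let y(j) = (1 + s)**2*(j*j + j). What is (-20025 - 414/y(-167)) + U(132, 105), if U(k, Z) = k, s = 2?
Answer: -275736896/13861 ≈ -19893.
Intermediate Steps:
y(j) = 9*j + 9*j**2 (y(j) = (1 + 2)**2*(j*j + j) = 3**2*(j**2 + j) = 9*(j + j**2) = 9*j + 9*j**2)
(-20025 - 414/y(-167)) + U(132, 105) = (-20025 - 414*(-1/(1503*(1 - 167)))) + 132 = (-20025 - 414/(9*(-167)*(-166))) + 132 = (-20025 - 414/249498) + 132 = (-20025 - 414*1/249498) + 132 = (-20025 - 23/13861) + 132 = -277566548/13861 + 132 = -275736896/13861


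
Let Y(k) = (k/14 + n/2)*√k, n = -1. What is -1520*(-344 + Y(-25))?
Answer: 522880 + 121600*I/7 ≈ 5.2288e+5 + 17371.0*I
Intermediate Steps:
Y(k) = √k*(-½ + k/14) (Y(k) = (k/14 - 1/2)*√k = (k*(1/14) - 1*½)*√k = (k/14 - ½)*√k = (-½ + k/14)*√k = √k*(-½ + k/14))
-1520*(-344 + Y(-25)) = -1520*(-344 + √(-25)*(-7 - 25)/14) = -1520*(-344 + (1/14)*(5*I)*(-32)) = -1520*(-344 - 80*I/7) = 522880 + 121600*I/7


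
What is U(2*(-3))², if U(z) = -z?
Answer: 36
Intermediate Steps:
U(2*(-3))² = (-2*(-3))² = (-1*(-6))² = 6² = 36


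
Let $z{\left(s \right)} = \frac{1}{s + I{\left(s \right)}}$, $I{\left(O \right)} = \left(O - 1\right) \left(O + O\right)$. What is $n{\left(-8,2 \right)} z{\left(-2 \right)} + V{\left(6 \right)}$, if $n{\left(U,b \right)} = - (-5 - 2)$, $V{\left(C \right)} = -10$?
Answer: $- \frac{93}{10} \approx -9.3$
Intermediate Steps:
$n{\left(U,b \right)} = 7$ ($n{\left(U,b \right)} = \left(-1\right) \left(-7\right) = 7$)
$I{\left(O \right)} = 2 O \left(-1 + O\right)$ ($I{\left(O \right)} = \left(-1 + O\right) 2 O = 2 O \left(-1 + O\right)$)
$z{\left(s \right)} = \frac{1}{s + 2 s \left(-1 + s\right)}$
$n{\left(-8,2 \right)} z{\left(-2 \right)} + V{\left(6 \right)} = 7 \frac{1}{\left(-2\right) \left(-1 + 2 \left(-2\right)\right)} - 10 = 7 \left(- \frac{1}{2 \left(-1 - 4\right)}\right) - 10 = 7 \left(- \frac{1}{2 \left(-5\right)}\right) - 10 = 7 \left(\left(- \frac{1}{2}\right) \left(- \frac{1}{5}\right)\right) - 10 = 7 \cdot \frac{1}{10} - 10 = \frac{7}{10} - 10 = - \frac{93}{10}$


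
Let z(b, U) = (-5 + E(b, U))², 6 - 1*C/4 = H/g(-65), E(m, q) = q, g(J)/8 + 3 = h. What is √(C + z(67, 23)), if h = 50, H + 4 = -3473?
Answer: 3*√377974/94 ≈ 19.621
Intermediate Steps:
H = -3477 (H = -4 - 3473 = -3477)
g(J) = 376 (g(J) = -24 + 8*50 = -24 + 400 = 376)
C = 5733/94 (C = 24 - (-13908)/376 = 24 - 4*(-3477/376) = 24 + 3477/94 = 5733/94 ≈ 60.989)
z(b, U) = (-5 + U)²
√(C + z(67, 23)) = √(5733/94 + (-5 + 23)²) = √(5733/94 + 18²) = √(5733/94 + 324) = √(36189/94) = 3*√377974/94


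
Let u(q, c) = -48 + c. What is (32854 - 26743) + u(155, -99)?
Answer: 5964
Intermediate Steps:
(32854 - 26743) + u(155, -99) = (32854 - 26743) + (-48 - 99) = 6111 - 147 = 5964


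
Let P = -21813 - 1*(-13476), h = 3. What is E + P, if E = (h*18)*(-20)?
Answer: -9417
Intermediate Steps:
E = -1080 (E = (3*18)*(-20) = 54*(-20) = -1080)
P = -8337 (P = -21813 + 13476 = -8337)
E + P = -1080 - 8337 = -9417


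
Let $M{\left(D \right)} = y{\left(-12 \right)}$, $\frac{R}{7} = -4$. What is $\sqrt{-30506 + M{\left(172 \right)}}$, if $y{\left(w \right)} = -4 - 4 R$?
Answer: $i \sqrt{30398} \approx 174.35 i$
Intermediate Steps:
$R = -28$ ($R = 7 \left(-4\right) = -28$)
$y{\left(w \right)} = 108$ ($y{\left(w \right)} = -4 - -112 = -4 + 112 = 108$)
$M{\left(D \right)} = 108$
$\sqrt{-30506 + M{\left(172 \right)}} = \sqrt{-30506 + 108} = \sqrt{-30398} = i \sqrt{30398}$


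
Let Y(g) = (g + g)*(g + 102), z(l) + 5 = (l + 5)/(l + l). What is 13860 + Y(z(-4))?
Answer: 411745/32 ≈ 12867.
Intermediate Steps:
z(l) = -5 + (5 + l)/(2*l) (z(l) = -5 + (l + 5)/(l + l) = -5 + (5 + l)/((2*l)) = -5 + (5 + l)*(1/(2*l)) = -5 + (5 + l)/(2*l))
Y(g) = 2*g*(102 + g) (Y(g) = (2*g)*(102 + g) = 2*g*(102 + g))
13860 + Y(z(-4)) = 13860 + 2*((½)*(5 - 9*(-4))/(-4))*(102 + (½)*(5 - 9*(-4))/(-4)) = 13860 + 2*((½)*(-¼)*(5 + 36))*(102 + (½)*(-¼)*(5 + 36)) = 13860 + 2*((½)*(-¼)*41)*(102 + (½)*(-¼)*41) = 13860 + 2*(-41/8)*(102 - 41/8) = 13860 + 2*(-41/8)*(775/8) = 13860 - 31775/32 = 411745/32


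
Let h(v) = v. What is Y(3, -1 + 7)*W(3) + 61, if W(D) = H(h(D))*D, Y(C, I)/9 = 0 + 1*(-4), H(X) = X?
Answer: -263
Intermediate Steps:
Y(C, I) = -36 (Y(C, I) = 9*(0 + 1*(-4)) = 9*(0 - 4) = 9*(-4) = -36)
W(D) = D² (W(D) = D*D = D²)
Y(3, -1 + 7)*W(3) + 61 = -36*3² + 61 = -36*9 + 61 = -324 + 61 = -263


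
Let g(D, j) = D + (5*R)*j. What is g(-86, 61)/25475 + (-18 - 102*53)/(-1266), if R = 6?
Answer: 23397384/5375225 ≈ 4.3528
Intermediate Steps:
g(D, j) = D + 30*j (g(D, j) = D + (5*6)*j = D + 30*j)
g(-86, 61)/25475 + (-18 - 102*53)/(-1266) = (-86 + 30*61)/25475 + (-18 - 102*53)/(-1266) = (-86 + 1830)*(1/25475) + (-18 - 5406)*(-1/1266) = 1744*(1/25475) - 5424*(-1/1266) = 1744/25475 + 904/211 = 23397384/5375225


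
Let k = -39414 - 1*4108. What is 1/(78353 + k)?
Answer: 1/34831 ≈ 2.8710e-5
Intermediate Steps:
k = -43522 (k = -39414 - 4108 = -43522)
1/(78353 + k) = 1/(78353 - 43522) = 1/34831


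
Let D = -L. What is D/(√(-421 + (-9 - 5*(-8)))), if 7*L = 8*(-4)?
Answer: -16*I*√390/1365 ≈ -0.23148*I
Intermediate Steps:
L = -32/7 (L = (8*(-4))/7 = (⅐)*(-32) = -32/7 ≈ -4.5714)
D = 32/7 (D = -1*(-32/7) = 32/7 ≈ 4.5714)
D/(√(-421 + (-9 - 5*(-8)))) = 32/(7*(√(-421 + (-9 - 5*(-8))))) = 32/(7*(√(-421 + (-9 + 40)))) = 32/(7*(√(-421 + 31))) = 32/(7*(√(-390))) = 32/(7*((I*√390))) = 32*(-I*√390/390)/7 = -16*I*√390/1365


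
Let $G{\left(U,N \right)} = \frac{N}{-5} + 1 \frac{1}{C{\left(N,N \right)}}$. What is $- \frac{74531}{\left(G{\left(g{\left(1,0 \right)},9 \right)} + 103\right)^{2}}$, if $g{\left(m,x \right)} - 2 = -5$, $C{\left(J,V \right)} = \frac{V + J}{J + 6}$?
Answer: $- \frac{67077900}{9369721} \approx -7.159$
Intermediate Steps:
$C{\left(J,V \right)} = \frac{J + V}{6 + J}$
$g{\left(m,x \right)} = -3$ ($g{\left(m,x \right)} = 2 - 5 = -3$)
$G{\left(U,N \right)} = - \frac{N}{5} + \frac{6 + N}{2 N}$ ($G{\left(U,N \right)} = \frac{N}{-5} + 1 \frac{1}{\frac{1}{6 + N} \left(N + N\right)} = N \left(- \frac{1}{5}\right) + 1 \frac{1}{\frac{1}{6 + N} 2 N} = - \frac{N}{5} + 1 \frac{1}{2 N \frac{1}{6 + N}} = - \frac{N}{5} + 1 \frac{6 + N}{2 N} = - \frac{N}{5} + \frac{6 + N}{2 N}$)
$- \frac{74531}{\left(G{\left(g{\left(1,0 \right)},9 \right)} + 103\right)^{2}} = - \frac{74531}{\left(\left(\frac{1}{2} + \frac{3}{9} - \frac{9}{5}\right) + 103\right)^{2}} = - \frac{74531}{\left(\left(\frac{1}{2} + 3 \cdot \frac{1}{9} - \frac{9}{5}\right) + 103\right)^{2}} = - \frac{74531}{\left(\left(\frac{1}{2} + \frac{1}{3} - \frac{9}{5}\right) + 103\right)^{2}} = - \frac{74531}{\left(- \frac{29}{30} + 103\right)^{2}} = - \frac{74531}{\left(\frac{3061}{30}\right)^{2}} = - \frac{74531}{\frac{9369721}{900}} = \left(-74531\right) \frac{900}{9369721} = - \frac{67077900}{9369721}$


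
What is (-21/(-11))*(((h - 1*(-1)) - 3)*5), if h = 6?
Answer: 420/11 ≈ 38.182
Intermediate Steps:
(-21/(-11))*(((h - 1*(-1)) - 3)*5) = (-21/(-11))*(((6 - 1*(-1)) - 3)*5) = (-21*(-1/11))*(((6 + 1) - 3)*5) = 21*((7 - 3)*5)/11 = 21*(4*5)/11 = (21/11)*20 = 420/11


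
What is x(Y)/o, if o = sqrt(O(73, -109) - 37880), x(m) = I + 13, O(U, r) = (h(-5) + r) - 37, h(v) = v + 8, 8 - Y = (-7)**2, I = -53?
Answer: 40*I*sqrt(38023)/38023 ≈ 0.20513*I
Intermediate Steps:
Y = -41 (Y = 8 - 1*(-7)**2 = 8 - 1*49 = 8 - 49 = -41)
h(v) = 8 + v
O(U, r) = -34 + r (O(U, r) = ((8 - 5) + r) - 37 = (3 + r) - 37 = -34 + r)
x(m) = -40 (x(m) = -53 + 13 = -40)
o = I*sqrt(38023) (o = sqrt((-34 - 109) - 37880) = sqrt(-143 - 37880) = sqrt(-38023) = I*sqrt(38023) ≈ 194.99*I)
x(Y)/o = -40*(-I*sqrt(38023)/38023) = -(-40)*I*sqrt(38023)/38023 = 40*I*sqrt(38023)/38023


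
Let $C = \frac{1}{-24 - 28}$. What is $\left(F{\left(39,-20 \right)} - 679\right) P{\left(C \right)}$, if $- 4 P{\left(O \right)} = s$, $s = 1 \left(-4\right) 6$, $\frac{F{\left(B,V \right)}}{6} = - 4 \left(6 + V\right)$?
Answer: $-2058$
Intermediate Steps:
$F{\left(B,V \right)} = -144 - 24 V$ ($F{\left(B,V \right)} = 6 \left(- 4 \left(6 + V\right)\right) = 6 \left(-24 - 4 V\right) = -144 - 24 V$)
$C = - \frac{1}{52}$ ($C = \frac{1}{-52} = - \frac{1}{52} \approx -0.019231$)
$s = -24$ ($s = \left(-4\right) 6 = -24$)
$P{\left(O \right)} = 6$ ($P{\left(O \right)} = \left(- \frac{1}{4}\right) \left(-24\right) = 6$)
$\left(F{\left(39,-20 \right)} - 679\right) P{\left(C \right)} = \left(\left(-144 - -480\right) - 679\right) 6 = \left(\left(-144 + 480\right) - 679\right) 6 = \left(336 - 679\right) 6 = \left(-343\right) 6 = -2058$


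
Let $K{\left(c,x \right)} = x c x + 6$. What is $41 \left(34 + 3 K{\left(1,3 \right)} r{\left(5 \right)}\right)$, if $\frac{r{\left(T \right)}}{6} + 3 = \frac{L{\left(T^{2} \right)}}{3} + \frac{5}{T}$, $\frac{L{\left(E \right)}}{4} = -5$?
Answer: $-94546$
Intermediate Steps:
$K{\left(c,x \right)} = 6 + c x^{2}$ ($K{\left(c,x \right)} = c x x + 6 = c x^{2} + 6 = 6 + c x^{2}$)
$L{\left(E \right)} = -20$ ($L{\left(E \right)} = 4 \left(-5\right) = -20$)
$r{\left(T \right)} = -58 + \frac{30}{T}$ ($r{\left(T \right)} = -18 + 6 \left(- \frac{20}{3} + \frac{5}{T}\right) = -18 - \left(40 - \frac{30}{T}\right) = -58 + \frac{30}{T}$)
$41 \left(34 + 3 K{\left(1,3 \right)} r{\left(5 \right)}\right) = 41 \left(34 + 3 \left(6 + 1 \cdot 3^{2}\right) \left(-58 + \frac{30}{5}\right)\right) = 41 \left(34 + 3 \left(6 + 1 \cdot 9\right) \left(-58 + 30 \cdot \frac{1}{5}\right)\right) = 41 \left(34 + 3 \left(6 + 9\right) \left(-58 + 6\right)\right) = 41 \left(34 + 3 \cdot 15 \left(-52\right)\right) = 41 \left(34 + 45 \left(-52\right)\right) = 41 \left(34 - 2340\right) = 41 \left(-2306\right) = -94546$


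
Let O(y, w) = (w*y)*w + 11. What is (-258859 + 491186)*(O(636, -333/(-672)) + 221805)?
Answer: 646895699770361/12544 ≈ 5.1570e+10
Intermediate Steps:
O(y, w) = 11 + y*w² (O(y, w) = y*w² + 11 = 11 + y*w²)
(-258859 + 491186)*(O(636, -333/(-672)) + 221805) = (-258859 + 491186)*((11 + 636*(-333/(-672))²) + 221805) = 232327*((11 + 636*(-333*(-1/672))²) + 221805) = 232327*((11 + 636*(111/224)²) + 221805) = 232327*((11 + 636*(12321/50176)) + 221805) = 232327*((11 + 1959039/12544) + 221805) = 232327*(2097023/12544 + 221805) = 232327*(2784418943/12544) = 646895699770361/12544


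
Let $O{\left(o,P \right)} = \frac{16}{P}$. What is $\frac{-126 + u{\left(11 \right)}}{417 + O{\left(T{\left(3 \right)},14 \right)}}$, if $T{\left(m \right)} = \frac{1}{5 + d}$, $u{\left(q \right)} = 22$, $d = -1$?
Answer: $- \frac{728}{2927} \approx -0.24872$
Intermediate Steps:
$T{\left(m \right)} = \frac{1}{4}$ ($T{\left(m \right)} = \frac{1}{5 - 1} = \frac{1}{4}$)
$\frac{-126 + u{\left(11 \right)}}{417 + O{\left(T{\left(3 \right)},14 \right)}} = \frac{-126 + 22}{417 + \frac{16}{14}} = - \frac{104}{417 + 16 \cdot \frac{1}{14}} = - \frac{104}{417 + \frac{8}{7}} = - \frac{104}{\frac{2927}{7}} = \left(-104\right) \frac{7}{2927} = - \frac{728}{2927}$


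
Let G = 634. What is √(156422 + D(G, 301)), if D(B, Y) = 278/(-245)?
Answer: 2*√47903890/35 ≈ 395.50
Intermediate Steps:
D(B, Y) = -278/245 (D(B, Y) = 278*(-1/245) = -278/245)
√(156422 + D(G, 301)) = √(156422 - 278/245) = √(38323112/245) = 2*√47903890/35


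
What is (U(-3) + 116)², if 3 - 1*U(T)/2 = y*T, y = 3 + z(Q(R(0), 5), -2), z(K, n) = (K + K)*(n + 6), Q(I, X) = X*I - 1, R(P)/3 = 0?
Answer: 8464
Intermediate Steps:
R(P) = 0 (R(P) = 3*0 = 0)
Q(I, X) = -1 + I*X (Q(I, X) = I*X - 1 = -1 + I*X)
z(K, n) = 2*K*(6 + n) (z(K, n) = (2*K)*(6 + n) = 2*K*(6 + n))
y = -5 (y = 3 + 2*(-1 + 0*5)*(6 - 2) = 3 + 2*(-1 + 0)*4 = 3 + 2*(-1)*4 = 3 - 8 = -5)
U(T) = 6 + 10*T (U(T) = 6 - (-10)*T = 6 + 10*T)
(U(-3) + 116)² = ((6 + 10*(-3)) + 116)² = ((6 - 30) + 116)² = (-24 + 116)² = 92² = 8464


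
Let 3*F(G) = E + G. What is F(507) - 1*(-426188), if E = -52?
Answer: 1279019/3 ≈ 4.2634e+5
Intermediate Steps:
F(G) = -52/3 + G/3 (F(G) = (-52 + G)/3 = -52/3 + G/3)
F(507) - 1*(-426188) = (-52/3 + (⅓)*507) - 1*(-426188) = (-52/3 + 169) + 426188 = 455/3 + 426188 = 1279019/3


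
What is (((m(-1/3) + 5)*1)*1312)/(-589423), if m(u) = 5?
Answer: -13120/589423 ≈ -0.022259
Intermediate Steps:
(((m(-1/3) + 5)*1)*1312)/(-589423) = (((5 + 5)*1)*1312)/(-589423) = ((10*1)*1312)*(-1/589423) = (10*1312)*(-1/589423) = 13120*(-1/589423) = -13120/589423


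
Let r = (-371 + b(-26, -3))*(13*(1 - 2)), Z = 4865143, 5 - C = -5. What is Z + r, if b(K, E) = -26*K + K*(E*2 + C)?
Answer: 4862530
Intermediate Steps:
C = 10 (C = 5 - 1*(-5) = 5 + 5 = 10)
b(K, E) = -26*K + K*(10 + 2*E) (b(K, E) = -26*K + K*(E*2 + 10) = -26*K + K*(2*E + 10) = -26*K + K*(10 + 2*E))
r = -2613 (r = (-371 + 2*(-26)*(-8 - 3))*(13*(1 - 2)) = (-371 + 2*(-26)*(-11))*(13*(-1)) = (-371 + 572)*(-13) = 201*(-13) = -2613)
Z + r = 4865143 - 2613 = 4862530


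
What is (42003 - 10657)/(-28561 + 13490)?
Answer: -4478/2153 ≈ -2.0799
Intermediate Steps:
(42003 - 10657)/(-28561 + 13490) = 31346/(-15071) = 31346*(-1/15071) = -4478/2153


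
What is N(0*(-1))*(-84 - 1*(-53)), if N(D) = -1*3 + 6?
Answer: -93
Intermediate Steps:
N(D) = 3 (N(D) = -3 + 6 = 3)
N(0*(-1))*(-84 - 1*(-53)) = 3*(-84 - 1*(-53)) = 3*(-84 + 53) = 3*(-31) = -93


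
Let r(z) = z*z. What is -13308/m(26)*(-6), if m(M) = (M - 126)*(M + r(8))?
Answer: -1109/125 ≈ -8.8720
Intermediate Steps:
r(z) = z²
m(M) = (-126 + M)*(64 + M) (m(M) = (M - 126)*(M + 8²) = (-126 + M)*(M + 64) = (-126 + M)*(64 + M))
-13308/m(26)*(-6) = -13308/(-8064 + 26² - 62*26)*(-6) = -13308/(-8064 + 676 - 1612)*(-6) = -13308/(-9000)*(-6) = -13308*(-1/9000)*(-6) = (1109/750)*(-6) = -1109/125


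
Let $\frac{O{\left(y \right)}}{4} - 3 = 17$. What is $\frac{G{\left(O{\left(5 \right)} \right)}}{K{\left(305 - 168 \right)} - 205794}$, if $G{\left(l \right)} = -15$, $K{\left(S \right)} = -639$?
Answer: $\frac{5}{68811} \approx 7.2663 \cdot 10^{-5}$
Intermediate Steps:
$O{\left(y \right)} = 80$ ($O{\left(y \right)} = 12 + 4 \cdot 17 = 12 + 68 = 80$)
$\frac{G{\left(O{\left(5 \right)} \right)}}{K{\left(305 - 168 \right)} - 205794} = - \frac{15}{-639 - 205794} = - \frac{15}{-206433} = \left(-15\right) \left(- \frac{1}{206433}\right) = \frac{5}{68811}$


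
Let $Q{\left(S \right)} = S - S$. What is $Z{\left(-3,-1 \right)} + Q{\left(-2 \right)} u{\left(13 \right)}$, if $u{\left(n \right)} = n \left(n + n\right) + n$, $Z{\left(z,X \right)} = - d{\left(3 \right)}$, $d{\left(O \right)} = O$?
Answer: $-3$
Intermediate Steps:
$Z{\left(z,X \right)} = -3$ ($Z{\left(z,X \right)} = \left(-1\right) 3 = -3$)
$Q{\left(S \right)} = 0$
$u{\left(n \right)} = n + 2 n^{2}$ ($u{\left(n \right)} = n 2 n + n = 2 n^{2} + n = n + 2 n^{2}$)
$Z{\left(-3,-1 \right)} + Q{\left(-2 \right)} u{\left(13 \right)} = -3 + 0 \cdot 13 \left(1 + 2 \cdot 13\right) = -3 + 0 \cdot 13 \left(1 + 26\right) = -3 + 0 \cdot 13 \cdot 27 = -3 + 0 \cdot 351 = -3 + 0 = -3$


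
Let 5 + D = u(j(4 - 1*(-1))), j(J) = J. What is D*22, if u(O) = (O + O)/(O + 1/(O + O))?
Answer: -3410/51 ≈ -66.863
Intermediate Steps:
u(O) = 2*O/(O + 1/(2*O)) (u(O) = (2*O)/(O + 1/(2*O)) = 2*O/(O + 1/(2*O)))
D = -155/51 (D = -5 + 4*(4 - 1*(-1))**2/(1 + 2*(4 - 1*(-1))**2) = -5 + 4*(4 + 1)**2/(1 + 2*(4 + 1)**2) = -5 + 4*5**2/(1 + 2*5**2) = -5 + 4*25/(1 + 2*25) = -5 + 4*25/(1 + 50) = -5 + 4*25/51 = -5 + 4*25*(1/51) = -5 + 100/51 = -155/51 ≈ -3.0392)
D*22 = -155/51*22 = -3410/51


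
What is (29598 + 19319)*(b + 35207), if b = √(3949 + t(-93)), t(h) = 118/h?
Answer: 1722220819 + 48917*√34143927/93 ≈ 1.7253e+9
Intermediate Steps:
b = √34143927/93 (b = √(3949 + 118/(-93)) = √(3949 + 118*(-1/93)) = √(3949 - 118/93) = √(367139/93) = √34143927/93 ≈ 62.831)
(29598 + 19319)*(b + 35207) = (29598 + 19319)*(√34143927/93 + 35207) = 48917*(35207 + √34143927/93) = 1722220819 + 48917*√34143927/93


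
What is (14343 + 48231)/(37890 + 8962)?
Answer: 31287/23426 ≈ 1.3356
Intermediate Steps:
(14343 + 48231)/(37890 + 8962) = 62574/46852 = 62574*(1/46852) = 31287/23426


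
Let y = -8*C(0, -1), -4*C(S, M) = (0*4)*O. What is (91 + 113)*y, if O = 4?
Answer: 0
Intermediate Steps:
C(S, M) = 0 (C(S, M) = -0*4*4/4 = -0*4 = -1/4*0 = 0)
y = 0 (y = -8*0 = 0)
(91 + 113)*y = (91 + 113)*0 = 204*0 = 0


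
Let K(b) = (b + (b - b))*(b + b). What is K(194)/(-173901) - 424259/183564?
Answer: -29198764589/10640654388 ≈ -2.7441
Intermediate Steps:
K(b) = 2*b**2 (K(b) = (b + 0)*(2*b) = b*(2*b) = 2*b**2)
K(194)/(-173901) - 424259/183564 = (2*194**2)/(-173901) - 424259/183564 = (2*37636)*(-1/173901) - 424259*1/183564 = 75272*(-1/173901) - 424259/183564 = -75272/173901 - 424259/183564 = -29198764589/10640654388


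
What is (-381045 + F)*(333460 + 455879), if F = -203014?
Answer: -461020547001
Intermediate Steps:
(-381045 + F)*(333460 + 455879) = (-381045 - 203014)*(333460 + 455879) = -584059*789339 = -461020547001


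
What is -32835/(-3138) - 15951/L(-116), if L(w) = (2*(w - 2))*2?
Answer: 10925393/246856 ≈ 44.258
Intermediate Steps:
L(w) = -8 + 4*w (L(w) = (2*(-2 + w))*2 = (-4 + 2*w)*2 = -8 + 4*w)
-32835/(-3138) - 15951/L(-116) = -32835/(-3138) - 15951/(-8 + 4*(-116)) = -32835*(-1/3138) - 15951/(-8 - 464) = 10945/1046 - 15951/(-472) = 10945/1046 - 15951*(-1/472) = 10945/1046 + 15951/472 = 10925393/246856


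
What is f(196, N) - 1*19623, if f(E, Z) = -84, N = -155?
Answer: -19707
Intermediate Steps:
f(196, N) - 1*19623 = -84 - 1*19623 = -84 - 19623 = -19707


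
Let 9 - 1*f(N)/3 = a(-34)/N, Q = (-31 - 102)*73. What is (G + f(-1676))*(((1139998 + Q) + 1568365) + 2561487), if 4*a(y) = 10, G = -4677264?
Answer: -82469008243215669/3352 ≈ -2.4603e+13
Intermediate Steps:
a(y) = 5/2 (a(y) = (¼)*10 = 5/2)
Q = -9709 (Q = -133*73 = -9709)
f(N) = 27 - 15/(2*N)
(G + f(-1676))*(((1139998 + Q) + 1568365) + 2561487) = (-4677264 + (27 - 15/2/(-1676)))*(((1139998 - 9709) + 1568365) + 2561487) = (-4677264 + (27 - 15/2*(-1/1676)))*((1130289 + 1568365) + 2561487) = (-4677264 + (27 + 15/3352))*(2698654 + 2561487) = (-4677264 + 90519/3352)*5260141 = -15678098409/3352*5260141 = -82469008243215669/3352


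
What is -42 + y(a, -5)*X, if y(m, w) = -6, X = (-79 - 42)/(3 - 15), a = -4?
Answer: -205/2 ≈ -102.50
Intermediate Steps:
X = 121/12 (X = -121/(-12) = -121*(-1/12) = 121/12 ≈ 10.083)
-42 + y(a, -5)*X = -42 - 6*121/12 = -42 - 121/2 = -205/2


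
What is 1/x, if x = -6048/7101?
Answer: -263/224 ≈ -1.1741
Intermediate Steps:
x = -224/263 (x = -6048*1/7101 = -224/263 ≈ -0.85171)
1/x = 1/(-224/263) = -263/224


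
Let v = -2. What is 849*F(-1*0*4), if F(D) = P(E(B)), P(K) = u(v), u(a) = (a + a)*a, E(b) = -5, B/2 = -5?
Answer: 6792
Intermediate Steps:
B = -10 (B = 2*(-5) = -10)
u(a) = 2*a**2 (u(a) = (2*a)*a = 2*a**2)
P(K) = 8 (P(K) = 2*(-2)**2 = 2*4 = 8)
F(D) = 8
849*F(-1*0*4) = 849*8 = 6792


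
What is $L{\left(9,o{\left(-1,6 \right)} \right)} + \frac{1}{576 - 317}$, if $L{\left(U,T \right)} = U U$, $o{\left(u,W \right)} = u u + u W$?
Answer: $\frac{20980}{259} \approx 81.004$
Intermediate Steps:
$o{\left(u,W \right)} = u^{2} + W u$
$L{\left(U,T \right)} = U^{2}$
$L{\left(9,o{\left(-1,6 \right)} \right)} + \frac{1}{576 - 317} = 9^{2} + \frac{1}{576 - 317} = 81 + \frac{1}{259} = \frac{20980}{259}$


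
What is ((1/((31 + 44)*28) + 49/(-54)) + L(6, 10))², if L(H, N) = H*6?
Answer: 439912501081/357210000 ≈ 1231.5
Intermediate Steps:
L(H, N) = 6*H
((1/((31 + 44)*28) + 49/(-54)) + L(6, 10))² = ((1/((31 + 44)*28) + 49/(-54)) + 6*6)² = (((1/28)/75 + 49*(-1/54)) + 36)² = (((1/75)*(1/28) - 49/54) + 36)² = ((1/2100 - 49/54) + 36)² = (-17141/18900 + 36)² = (663259/18900)² = 439912501081/357210000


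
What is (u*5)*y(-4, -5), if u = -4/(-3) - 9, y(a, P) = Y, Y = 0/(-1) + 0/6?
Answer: 0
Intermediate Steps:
Y = 0 (Y = 0*(-1) + 0*(⅙) = 0 + 0 = 0)
y(a, P) = 0
u = -23/3 (u = -4*(-⅓) - 9 = 4/3 - 9 = -23/3 ≈ -7.6667)
(u*5)*y(-4, -5) = -23/3*5*0 = -115/3*0 = 0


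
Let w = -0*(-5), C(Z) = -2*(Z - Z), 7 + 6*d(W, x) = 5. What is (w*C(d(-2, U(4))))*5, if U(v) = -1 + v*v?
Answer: 0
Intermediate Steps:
U(v) = -1 + v²
d(W, x) = -⅓ (d(W, x) = -7/6 + (⅙)*5 = -7/6 + ⅚ = -⅓)
C(Z) = 0 (C(Z) = -2*0 = 0)
w = 0 (w = -1*0 = 0)
(w*C(d(-2, U(4))))*5 = (0*0)*5 = 0*5 = 0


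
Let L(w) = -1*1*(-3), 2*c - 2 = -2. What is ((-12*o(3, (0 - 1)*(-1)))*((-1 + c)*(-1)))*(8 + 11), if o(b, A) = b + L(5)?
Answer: -1368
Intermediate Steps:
c = 0 (c = 1 + (1/2)*(-2) = 1 - 1 = 0)
L(w) = 3 (L(w) = -1*(-3) = 3)
o(b, A) = 3 + b (o(b, A) = b + 3 = 3 + b)
((-12*o(3, (0 - 1)*(-1)))*((-1 + c)*(-1)))*(8 + 11) = ((-12*(3 + 3))*((-1 + 0)*(-1)))*(8 + 11) = ((-12*6)*(-1*(-1)))*19 = -72*1*19 = -72*19 = -1368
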